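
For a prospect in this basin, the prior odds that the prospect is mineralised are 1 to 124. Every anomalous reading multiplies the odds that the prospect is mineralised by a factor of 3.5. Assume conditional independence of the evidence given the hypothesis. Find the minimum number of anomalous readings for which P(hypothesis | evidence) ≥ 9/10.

Prior odds = 1/124.
Likelihood ratio per anomalous reading = 3.5.
Target posterior odds = 0.9/0.1 = 9.
Need (1/124) × 3.5ⁿ ≥ 9, i.e. 3.5ⁿ ≥ 1116.
3.5⁵ = 525.21875 falls short of 1116 but 3.5⁶ = 1838.265625 reaches it, so n = 6.

6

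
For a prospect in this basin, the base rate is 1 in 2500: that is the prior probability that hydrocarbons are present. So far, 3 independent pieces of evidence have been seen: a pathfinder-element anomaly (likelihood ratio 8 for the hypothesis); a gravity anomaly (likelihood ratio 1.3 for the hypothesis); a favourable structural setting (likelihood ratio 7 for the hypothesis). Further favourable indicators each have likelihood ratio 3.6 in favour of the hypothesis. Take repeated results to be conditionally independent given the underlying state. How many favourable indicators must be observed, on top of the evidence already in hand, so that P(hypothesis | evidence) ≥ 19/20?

Prior odds = 0.0004/0.9996 = 1/2499.
Combined Bayes factor of the evidence already in hand = 8 × 1.3 × 7 = 72.8.
Odds after that evidence = (1/2499) × 72.8 = 52/1785.
Target odds = 0.95/0.05 = 19.
Need 3.6ⁿ ≥ 19 ÷ (52/1785) = 33915/52.
3.6⁵ = 604.66176 falls short of 33915/52 but 3.6⁶ = 34012224/15625 reaches it, so n = 6.

6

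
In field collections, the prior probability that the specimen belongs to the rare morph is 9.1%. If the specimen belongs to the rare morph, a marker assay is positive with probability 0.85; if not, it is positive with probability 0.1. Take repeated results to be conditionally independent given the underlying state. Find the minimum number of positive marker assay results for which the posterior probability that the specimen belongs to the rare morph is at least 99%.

4

Prior odds = 0.091/0.909 = 91/909.
Likelihood ratio of a positive = 0.85/0.1 = 8.5.
Target posterior odds = 0.99/0.01 = 99.
Require 8.5ⁿ ≥ 99 ÷ (91/909) = 89991/91.
8.5³ = 614.125 falls short of 89991/91 but 8.5⁴ = 5220.0625 reaches it, so n = 4.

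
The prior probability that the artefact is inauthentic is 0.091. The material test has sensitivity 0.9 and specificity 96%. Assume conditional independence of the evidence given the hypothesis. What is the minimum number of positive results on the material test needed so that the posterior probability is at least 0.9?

2

Prior odds = 0.091/0.909 = 91/909.
False-positive rate = 1 − 0.96 = 0.04; likelihood ratio of a positive = 0.9/0.04 = 22.5.
Target posterior odds = 0.9/0.1 = 9.
Require 22.5ⁿ ≥ 9 ÷ (91/909) = 8181/91.
22.5¹ = 22.5 falls short of 8181/91 but 22.5² = 506.25 reaches it, so n = 2.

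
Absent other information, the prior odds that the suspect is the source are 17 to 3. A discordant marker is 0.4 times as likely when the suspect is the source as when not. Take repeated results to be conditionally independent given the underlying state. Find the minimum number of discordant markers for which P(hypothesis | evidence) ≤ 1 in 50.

7

Prior odds = 17/3.
Likelihood ratio per discordant marker = 0.4.
Target posterior odds = 0.02/0.98 = 1/49.
Require 0.4ⁿ ≤ 1/49 ÷ (17/3) = 3/833.
0.4⁶ = 64/15625 is still above 3/833 but 0.4⁷ = 128/78125 is at or below it, so n = 7.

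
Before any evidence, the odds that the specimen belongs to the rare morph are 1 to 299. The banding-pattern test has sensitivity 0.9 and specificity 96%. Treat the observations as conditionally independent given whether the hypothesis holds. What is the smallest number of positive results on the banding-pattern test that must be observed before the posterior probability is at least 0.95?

Prior odds = 1/299.
False-positive rate = 1 − 0.96 = 0.04; likelihood ratio of a positive = 0.9/0.04 = 22.5.
Target odds: 0.95 ÷ 0.05 = 19.
Need (1/299) × 22.5ⁿ ≥ 19, i.e. 22.5ⁿ ≥ 5681.
22.5² = 506.25 falls short of 5681 but 22.5³ = 11390.625 reaches it, so n = 3.

3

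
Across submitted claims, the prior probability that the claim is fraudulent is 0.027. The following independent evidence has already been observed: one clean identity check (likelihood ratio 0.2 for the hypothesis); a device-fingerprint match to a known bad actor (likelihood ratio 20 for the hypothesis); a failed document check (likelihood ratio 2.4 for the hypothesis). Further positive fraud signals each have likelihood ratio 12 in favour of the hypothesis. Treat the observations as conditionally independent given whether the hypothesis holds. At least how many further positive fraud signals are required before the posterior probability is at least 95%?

2

Prior odds = 0.027/0.973 = 27/973.
Combined Bayes factor of the evidence already in hand = 0.2 × 20 × 2.4 = 9.6.
Odds after that evidence = (27/973) × 9.6 = 1296/4865.
Target odds = 0.95/0.05 = 19.
Need 12ⁿ ≥ 19 ÷ (1296/4865) = 92435/1296.
12¹ = 12 falls short of 92435/1296 but 12² = 144 reaches it, so n = 2.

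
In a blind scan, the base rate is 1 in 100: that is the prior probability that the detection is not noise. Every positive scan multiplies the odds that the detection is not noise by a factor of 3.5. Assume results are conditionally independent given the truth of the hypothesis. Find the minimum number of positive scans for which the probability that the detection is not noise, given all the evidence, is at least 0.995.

Prior odds = 0.01/0.99 = 1/99.
Likelihood ratio per positive scan = 3.5.
Target odds: 0.995 ÷ 0.005 = 199.
Need (1/99) × 3.5ⁿ ≥ 199, i.e. 3.5ⁿ ≥ 19701.
3.5⁷ = 823543/128 falls short of 19701 but 3.5⁸ = 5764801/256 reaches it, so n = 8.

8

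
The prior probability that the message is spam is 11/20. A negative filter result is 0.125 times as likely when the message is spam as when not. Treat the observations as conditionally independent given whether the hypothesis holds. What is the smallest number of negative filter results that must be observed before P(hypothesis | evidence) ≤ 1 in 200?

Prior odds: 0.55 ÷ 0.45 = 11/9.
Likelihood ratio per negative filter result = 0.125.
Target posterior odds = 0.005/0.995 = 1/199.
Require 0.125ⁿ ≤ 1/199 ÷ (11/9) = 9/2189.
0.125² = 0.015625 is still above 9/2189 but 0.125³ = 0.001953125 is at or below it, so n = 3.

3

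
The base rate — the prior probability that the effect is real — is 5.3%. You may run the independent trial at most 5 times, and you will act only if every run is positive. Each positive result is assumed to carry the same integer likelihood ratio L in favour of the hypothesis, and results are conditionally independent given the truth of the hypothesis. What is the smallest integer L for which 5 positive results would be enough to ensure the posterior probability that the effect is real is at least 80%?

Prior odds = 0.053/0.947 = 53/947.
Target odds = 0.8/0.2 = 4.
Need L⁵ ≥ 4 ÷ (53/947) = 3788/53.
2⁵ = 32 < 3788/53 ≤ 243 = 3⁵, so L = 3.

3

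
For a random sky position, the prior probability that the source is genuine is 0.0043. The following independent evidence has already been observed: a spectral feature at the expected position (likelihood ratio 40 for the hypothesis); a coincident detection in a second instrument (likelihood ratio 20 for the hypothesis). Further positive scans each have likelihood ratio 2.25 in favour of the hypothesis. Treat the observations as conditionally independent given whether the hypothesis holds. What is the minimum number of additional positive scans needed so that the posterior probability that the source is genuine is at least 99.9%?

Prior odds = 0.0043/0.9957 = 43/9957.
Combined Bayes factor of the evidence already in hand = 40 × 20 = 800.
Odds after that evidence = (43/9957) × 800 = 34400/9957.
Target odds = 0.999/0.001 = 999.
Need 2.25ⁿ ≥ 999 ÷ (34400/9957) = 9947043/34400.
2.25⁶ = 531441/4096 falls short of 9947043/34400 but 2.25⁷ = 4782969/16384 reaches it, so n = 7.

7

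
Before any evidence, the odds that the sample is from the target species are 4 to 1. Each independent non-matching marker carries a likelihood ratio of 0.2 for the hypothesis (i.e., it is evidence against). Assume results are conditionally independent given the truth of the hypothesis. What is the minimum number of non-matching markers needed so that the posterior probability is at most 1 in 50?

Prior odds = 4.
Likelihood ratio per non-matching marker = 0.2.
Target posterior odds = 0.02/0.98 = 1/49.
Require 0.2ⁿ ≤ 1/49 ÷ 4 = 1/196.
0.2³ = 0.008 is still above 1/196 but 0.2⁴ = 0.0016 is at or below it, so n = 4.

4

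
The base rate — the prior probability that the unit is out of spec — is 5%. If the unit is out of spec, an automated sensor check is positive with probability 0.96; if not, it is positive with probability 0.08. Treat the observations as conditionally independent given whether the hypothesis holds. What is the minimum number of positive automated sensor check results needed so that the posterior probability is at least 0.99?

4

Prior odds = 0.05/0.95 = 1/19.
Likelihood ratio of a positive = 0.96/0.08 = 12.
Target odds: 0.99 ÷ 0.01 = 99.
Need (1/19) × 12ⁿ ≥ 99, i.e. 12ⁿ ≥ 1881.
12³ = 1728 falls short of 1881 but 12⁴ = 20736 reaches it, so n = 4.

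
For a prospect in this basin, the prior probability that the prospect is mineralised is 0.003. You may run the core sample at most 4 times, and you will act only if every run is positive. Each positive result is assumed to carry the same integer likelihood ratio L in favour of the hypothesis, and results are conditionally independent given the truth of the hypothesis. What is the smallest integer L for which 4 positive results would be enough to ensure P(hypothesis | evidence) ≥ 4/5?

Prior odds = 0.003/0.997 = 3/997.
Target odds = 0.8/0.2 = 4.
Need L⁴ ≥ 4 ÷ (3/997) = 3988/3.
6⁴ = 1296 < 3988/3 ≤ 2401 = 7⁴, so L = 7.

7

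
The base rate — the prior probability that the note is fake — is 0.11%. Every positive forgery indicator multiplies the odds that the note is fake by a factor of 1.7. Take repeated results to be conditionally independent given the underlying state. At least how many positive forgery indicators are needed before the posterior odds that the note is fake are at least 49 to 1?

Prior odds = 0.0011/0.9989 = 11/9989.
Likelihood ratio per positive forgery indicator = 1.7.
Target odds = 49.
Need (11/9989) × 1.7ⁿ ≥ 49, i.e. 1.7ⁿ ≥ 489461/11.
1.7²⁰ ≈40642.3 falls short of 489461/11 but 1.7²¹ ≈69091.9 reaches it, so n = 21.

21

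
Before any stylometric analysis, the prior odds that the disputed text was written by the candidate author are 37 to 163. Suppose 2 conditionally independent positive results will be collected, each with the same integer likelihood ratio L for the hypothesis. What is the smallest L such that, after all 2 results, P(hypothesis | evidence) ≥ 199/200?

30

Prior odds = 37/163.
Target odds = 0.995/0.005 = 199.
Need L² ≥ 199 ÷ (37/163) = 32437/37.
29² = 841 < 32437/37 ≤ 900 = 30², so L = 30.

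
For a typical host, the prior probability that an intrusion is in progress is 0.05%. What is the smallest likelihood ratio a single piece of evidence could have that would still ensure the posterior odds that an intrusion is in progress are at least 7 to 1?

13993

Prior odds = 0.0005/0.9995 = 1/1999.
Target odds = 7.
Required Bayes factor = 7 ÷ (1/1999) = 13993.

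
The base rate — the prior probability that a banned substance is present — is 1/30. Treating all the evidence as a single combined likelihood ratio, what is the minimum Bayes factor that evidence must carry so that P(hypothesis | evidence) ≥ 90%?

261

Prior odds = (1/30)/(29/30) = 1/29.
Target odds = 0.9/0.1 = 9.
Required Bayes factor = 9 ÷ (1/29) = 261.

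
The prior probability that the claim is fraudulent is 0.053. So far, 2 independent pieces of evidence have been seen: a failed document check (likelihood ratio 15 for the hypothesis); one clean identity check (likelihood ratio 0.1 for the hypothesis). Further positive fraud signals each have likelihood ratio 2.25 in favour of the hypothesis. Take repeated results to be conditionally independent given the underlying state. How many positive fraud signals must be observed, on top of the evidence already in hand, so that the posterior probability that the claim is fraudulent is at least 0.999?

12

Prior odds = 0.053/0.947 = 53/947.
Combined Bayes factor of the evidence already in hand = 15 × 0.1 = 1.5.
Odds after that evidence = (53/947) × 1.5 = 159/1894.
Target odds = 0.999/0.001 = 999.
Need 2.25ⁿ ≥ 999 ÷ (159/1894) = 630702/53.
2.25¹¹ ≈7481.83 falls short of 630702/53 but 2.25¹² ≈16834.1 reaches it, so n = 12.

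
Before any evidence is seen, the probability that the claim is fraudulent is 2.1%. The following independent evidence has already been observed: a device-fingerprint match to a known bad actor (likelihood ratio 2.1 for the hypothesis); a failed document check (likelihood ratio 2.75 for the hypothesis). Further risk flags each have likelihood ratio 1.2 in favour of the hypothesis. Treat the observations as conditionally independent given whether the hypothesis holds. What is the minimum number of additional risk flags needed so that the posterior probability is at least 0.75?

18

Prior odds = 0.021/0.979 = 21/979.
Combined Bayes factor of the evidence already in hand = 2.1 × 2.75 = 5.775.
Odds after that evidence = (21/979) × 5.775 = 441/3560.
Target odds = 0.75/0.25 = 3.
Need 1.2ⁿ ≥ 3 ÷ (441/3560) = 3560/147.
1.2¹⁷ ≈22.1861 falls short of 3560/147 but 1.2¹⁸ ≈26.6233 reaches it, so n = 18.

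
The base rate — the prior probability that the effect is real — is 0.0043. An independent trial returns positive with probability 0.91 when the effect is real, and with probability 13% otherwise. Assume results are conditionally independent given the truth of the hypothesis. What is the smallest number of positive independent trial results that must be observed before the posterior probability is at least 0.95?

Prior odds = 0.0043/0.9957 = 43/9957.
Likelihood ratio of a positive result = 0.91/0.13 = 7.
Target odds: 0.95 ÷ 0.05 = 19.
Require 7ⁿ ≥ 19 ÷ (43/9957) = 189183/43.
7⁴ = 2401 falls short of 189183/43 but 7⁵ = 16807 reaches it, so n = 5.

5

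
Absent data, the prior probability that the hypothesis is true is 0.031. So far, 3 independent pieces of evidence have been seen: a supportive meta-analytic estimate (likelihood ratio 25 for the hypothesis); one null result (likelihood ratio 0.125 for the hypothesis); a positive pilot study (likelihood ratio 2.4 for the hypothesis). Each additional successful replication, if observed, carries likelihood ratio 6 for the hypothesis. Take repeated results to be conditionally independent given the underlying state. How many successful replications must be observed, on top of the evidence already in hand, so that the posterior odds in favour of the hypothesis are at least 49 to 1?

Prior odds = 0.031/0.969 = 31/969.
Combined Bayes factor of the evidence already in hand = 25 × 0.125 × 2.4 = 7.5.
Odds after that evidence = (31/969) × 7.5 = 155/646.
Target odds = 49.
Need 6ⁿ ≥ 49 ÷ (155/646) = 31654/155.
6² = 36 falls short of 31654/155 but 6³ = 216 reaches it, so n = 3.

3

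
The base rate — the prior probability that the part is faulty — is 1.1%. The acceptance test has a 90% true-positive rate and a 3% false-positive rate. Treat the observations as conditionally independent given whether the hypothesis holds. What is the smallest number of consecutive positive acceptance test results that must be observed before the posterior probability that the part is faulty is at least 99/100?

Prior odds: 0.011 ÷ 0.989 = 11/989.
Likelihood ratio of a positive result = 0.9/0.03 = 30.
Target posterior odds = 0.99/0.01 = 99.
Need (11/989) × 30ⁿ ≥ 99, i.e. 30ⁿ ≥ 8901.
30² = 900 falls short of 8901 but 30³ = 27000 reaches it, so n = 3.

3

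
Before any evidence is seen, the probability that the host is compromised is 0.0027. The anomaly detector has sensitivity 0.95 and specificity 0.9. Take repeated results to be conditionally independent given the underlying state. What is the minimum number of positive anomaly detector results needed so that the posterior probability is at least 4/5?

Prior odds = 0.0027/0.9973 = 27/9973.
False-positive rate = 1 − 0.9 = 0.1; likelihood ratio of a positive = 0.95/0.1 = 9.5.
Target odds: 0.8 ÷ 0.2 = 4.
Require 9.5ⁿ ≥ 4 ÷ (27/9973) = 39892/27.
9.5³ = 857.375 falls short of 39892/27 but 9.5⁴ = 8145.0625 reaches it, so n = 4.

4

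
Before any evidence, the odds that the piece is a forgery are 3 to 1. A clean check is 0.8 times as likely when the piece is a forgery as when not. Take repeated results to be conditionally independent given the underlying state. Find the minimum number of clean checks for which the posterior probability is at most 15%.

13

Prior odds = 3.
Likelihood ratio per clean check = 0.8.
Target odds: 0.15 ÷ 0.85 = 3/17.
Require 0.8ⁿ ≤ 3/17 ÷ 3 = 1/17.
0.8¹² = 16777216/244140625 is still above 1/17 but 0.8¹³ ≈0.0549756 is at or below it, so n = 13.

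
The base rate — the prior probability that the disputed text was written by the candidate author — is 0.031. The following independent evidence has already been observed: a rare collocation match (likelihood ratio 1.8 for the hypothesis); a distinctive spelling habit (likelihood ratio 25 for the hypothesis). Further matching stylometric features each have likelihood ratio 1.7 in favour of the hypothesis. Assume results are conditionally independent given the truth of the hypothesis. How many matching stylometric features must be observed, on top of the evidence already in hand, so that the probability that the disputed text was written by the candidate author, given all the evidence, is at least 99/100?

Prior odds = 0.031/0.969 = 31/969.
Combined Bayes factor of the evidence already in hand = 1.8 × 25 = 45.
Odds after that evidence = (31/969) × 45 = 465/323.
Target odds = 0.99/0.01 = 99.
Need 1.7ⁿ ≥ 99 ÷ (465/323) = 10659/155.
1.7⁷ = 410338673/10000000 falls short of 10659/155 but 1.7⁸ ≈69.7576 reaches it, so n = 8.

8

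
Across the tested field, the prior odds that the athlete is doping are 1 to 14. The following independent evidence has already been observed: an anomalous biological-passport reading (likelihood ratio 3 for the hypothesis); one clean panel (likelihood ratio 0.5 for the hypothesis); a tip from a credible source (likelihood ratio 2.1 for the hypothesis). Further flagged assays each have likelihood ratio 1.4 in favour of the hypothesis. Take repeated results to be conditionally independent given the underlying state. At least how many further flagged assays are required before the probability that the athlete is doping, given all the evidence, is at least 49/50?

16

Prior odds = 1/14.
Combined Bayes factor of the evidence already in hand = 3 × 0.5 × 2.1 = 3.15.
Odds after that evidence = (1/14) × 3.15 = 0.225.
Target odds = 0.98/0.02 = 49.
Need 1.4ⁿ ≥ 49 ÷ 0.225 = 1960/9.
1.4¹⁵ ≈155.568 falls short of 1960/9 but 1.4¹⁶ ≈217.795 reaches it, so n = 16.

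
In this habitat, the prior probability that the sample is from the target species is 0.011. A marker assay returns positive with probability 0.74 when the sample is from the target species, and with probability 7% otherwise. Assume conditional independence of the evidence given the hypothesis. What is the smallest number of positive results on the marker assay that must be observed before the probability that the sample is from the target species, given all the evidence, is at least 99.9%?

5

Prior odds: 0.011 ÷ 0.989 = 11/989.
Likelihood ratio of a positive result = 0.74/0.07 = 74/7.
Target posterior odds = 0.999/0.001 = 999.
Require (74/7)ⁿ ≥ 999 ÷ (11/989) = 988011/11.
(74/7)⁴ = 29986576/2401 falls short of 988011/11 but (74/7)⁵ ≈132029 reaches it, so n = 5.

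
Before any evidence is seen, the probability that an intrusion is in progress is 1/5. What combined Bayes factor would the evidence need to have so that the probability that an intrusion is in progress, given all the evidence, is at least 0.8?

16

Prior odds = 0.2/0.8 = 0.25.
Target odds = 0.8/0.2 = 4.
Required Bayes factor = 4 ÷ 0.25 = 16.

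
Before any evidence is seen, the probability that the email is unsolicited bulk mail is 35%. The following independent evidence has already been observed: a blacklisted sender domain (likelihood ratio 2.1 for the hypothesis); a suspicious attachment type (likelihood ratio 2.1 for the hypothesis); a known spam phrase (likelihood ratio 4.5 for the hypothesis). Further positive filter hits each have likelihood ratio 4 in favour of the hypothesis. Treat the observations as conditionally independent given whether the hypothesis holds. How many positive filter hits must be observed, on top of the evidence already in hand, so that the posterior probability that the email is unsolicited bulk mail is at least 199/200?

3

Prior odds = 0.35/0.65 = 7/13.
Combined Bayes factor of the evidence already in hand = 2.1 × 2.1 × 4.5 = 19.845.
Odds after that evidence = (7/13) × 19.845 = 27783/2600.
Target odds = 0.995/0.005 = 199.
Need 4ⁿ ≥ 199 ÷ (27783/2600) = 517400/27783.
4² = 16 falls short of 517400/27783 but 4³ = 64 reaches it, so n = 3.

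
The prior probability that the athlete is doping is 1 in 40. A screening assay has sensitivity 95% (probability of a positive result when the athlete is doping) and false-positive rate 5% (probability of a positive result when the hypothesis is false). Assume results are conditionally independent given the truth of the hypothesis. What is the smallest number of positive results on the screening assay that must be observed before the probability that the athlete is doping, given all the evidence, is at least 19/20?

Prior odds = 0.025/0.975 = 1/39.
Likelihood ratio of a positive result = 0.95/0.05 = 19.
Target posterior odds = 0.95/0.05 = 19.
Need (1/39) × 19ⁿ ≥ 19, i.e. 19ⁿ ≥ 741.
19² = 361 falls short of 741 but 19³ = 6859 reaches it, so n = 3.

3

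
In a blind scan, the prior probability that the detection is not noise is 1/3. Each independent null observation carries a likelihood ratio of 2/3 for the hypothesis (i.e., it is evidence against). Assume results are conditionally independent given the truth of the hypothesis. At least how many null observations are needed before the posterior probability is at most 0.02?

Prior odds = (1/3)/(2/3) = 0.5.
Likelihood ratio per null observation = 2/3.
Target odds: 0.02 ÷ 0.98 = 1/49.
Require (2/3)ⁿ ≤ 1/49 ÷ 0.5 = 2/49.
(2/3)⁷ = 128/2187 is still above 2/49 but (2/3)⁸ = 256/6561 is at or below it, so n = 8.

8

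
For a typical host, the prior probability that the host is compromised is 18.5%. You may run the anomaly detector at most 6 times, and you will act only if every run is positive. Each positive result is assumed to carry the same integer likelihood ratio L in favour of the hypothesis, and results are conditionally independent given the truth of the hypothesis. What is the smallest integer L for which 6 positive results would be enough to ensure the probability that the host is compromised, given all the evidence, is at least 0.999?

Prior odds = 0.185/0.815 = 37/163.
Target odds = 0.999/0.001 = 999.
Need L⁶ ≥ 999 ÷ (37/163) = 4401.
4⁶ = 4096 < 4401 ≤ 15625 = 5⁶, so L = 5.

5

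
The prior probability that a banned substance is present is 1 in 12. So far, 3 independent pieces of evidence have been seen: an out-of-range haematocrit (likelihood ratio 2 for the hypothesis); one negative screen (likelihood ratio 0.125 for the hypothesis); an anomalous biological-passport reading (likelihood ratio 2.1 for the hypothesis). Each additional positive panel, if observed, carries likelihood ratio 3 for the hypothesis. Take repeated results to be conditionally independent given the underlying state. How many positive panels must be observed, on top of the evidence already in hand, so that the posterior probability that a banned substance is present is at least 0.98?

7

Prior odds = (1/12)/(11/12) = 1/11.
Combined Bayes factor of the evidence already in hand = 2 × 0.125 × 2.1 = 0.525.
Odds after that evidence = (1/11) × 0.525 = 21/440.
Target odds = 0.98/0.02 = 49.
Need 3ⁿ ≥ 49 ÷ (21/440) = 3080/3.
3⁶ = 729 falls short of 3080/3 but 3⁷ = 2187 reaches it, so n = 7.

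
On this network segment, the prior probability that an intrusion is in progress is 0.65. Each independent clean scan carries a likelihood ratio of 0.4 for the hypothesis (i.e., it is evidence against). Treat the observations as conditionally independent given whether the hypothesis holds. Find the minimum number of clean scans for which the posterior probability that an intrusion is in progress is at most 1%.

Prior odds = 0.65/0.35 = 13/7.
Likelihood ratio per clean scan = 0.4.
Target posterior odds = 0.01/0.99 = 1/99.
Require 0.4ⁿ ≤ 1/99 ÷ (13/7) = 7/1287.
0.4⁵ = 0.01024 is still above 7/1287 but 0.4⁶ = 64/15625 is at or below it, so n = 6.

6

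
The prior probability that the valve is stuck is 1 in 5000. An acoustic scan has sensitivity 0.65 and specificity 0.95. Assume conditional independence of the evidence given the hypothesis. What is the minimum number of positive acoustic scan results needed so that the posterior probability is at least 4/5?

Prior odds = 0.0002/0.9998 = 1/4999.
False-positive rate = 1 − 0.95 = 0.05; likelihood ratio of a positive = 0.65/0.05 = 13.
Target odds: 0.8 ÷ 0.2 = 4.
Need (1/4999) × 13ⁿ ≥ 4, i.e. 13ⁿ ≥ 19996.
13³ = 2197 falls short of 19996 but 13⁴ = 28561 reaches it, so n = 4.

4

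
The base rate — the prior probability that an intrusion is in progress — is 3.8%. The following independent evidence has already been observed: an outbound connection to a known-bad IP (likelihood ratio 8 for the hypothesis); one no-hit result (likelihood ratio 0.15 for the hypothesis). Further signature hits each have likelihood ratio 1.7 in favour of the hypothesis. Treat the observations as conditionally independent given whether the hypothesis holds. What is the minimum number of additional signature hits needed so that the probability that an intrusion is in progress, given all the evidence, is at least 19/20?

Prior odds = 0.038/0.962 = 19/481.
Combined Bayes factor of the evidence already in hand = 8 × 0.15 = 1.2.
Odds after that evidence = (19/481) × 1.2 = 114/2405.
Target odds = 0.95/0.05 = 19.
Need 1.7ⁿ ≥ 19 ÷ (114/2405) = 2405/6.
1.7¹¹ ≈342.719 falls short of 2405/6 but 1.7¹² ≈582.622 reaches it, so n = 12.

12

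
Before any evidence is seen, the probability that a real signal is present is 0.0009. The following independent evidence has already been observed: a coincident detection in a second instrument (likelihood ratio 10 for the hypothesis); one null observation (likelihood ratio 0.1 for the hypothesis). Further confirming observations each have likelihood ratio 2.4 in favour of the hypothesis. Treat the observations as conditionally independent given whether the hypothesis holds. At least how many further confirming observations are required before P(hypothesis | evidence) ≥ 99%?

Prior odds = 0.0009/0.9991 = 9/9991.
Combined Bayes factor of the evidence already in hand = 10 × 0.1 = 1.
Odds after that evidence = (9/9991) × 1 = 9/9991.
Target odds = 0.99/0.01 = 99.
Need 2.4ⁿ ≥ 99 ÷ (9/9991) = 109901.
2.4¹³ ≈87648.8 falls short of 109901 but 2.4¹⁴ ≈210357 reaches it, so n = 14.

14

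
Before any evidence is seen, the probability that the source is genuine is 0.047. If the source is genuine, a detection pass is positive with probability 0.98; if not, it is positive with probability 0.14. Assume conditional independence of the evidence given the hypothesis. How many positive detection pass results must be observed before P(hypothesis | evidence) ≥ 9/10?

Prior odds: 0.047 ÷ 0.953 = 47/953.
Likelihood ratio of a positive = 0.98/0.14 = 7.
Target odds: 0.9 ÷ 0.1 = 9.
Need (47/953) × 7ⁿ ≥ 9, i.e. 7ⁿ ≥ 8577/47.
7² = 49 falls short of 8577/47 but 7³ = 343 reaches it, so n = 3.

3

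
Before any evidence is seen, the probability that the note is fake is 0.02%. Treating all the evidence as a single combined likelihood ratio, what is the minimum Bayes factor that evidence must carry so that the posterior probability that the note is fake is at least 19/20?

94981

Prior odds = 0.0002/0.9998 = 1/4999.
Target odds = 0.95/0.05 = 19.
Required Bayes factor = 19 ÷ (1/4999) = 94981.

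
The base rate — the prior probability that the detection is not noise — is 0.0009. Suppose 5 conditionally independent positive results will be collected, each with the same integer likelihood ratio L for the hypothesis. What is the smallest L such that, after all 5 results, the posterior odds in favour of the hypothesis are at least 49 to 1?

Prior odds = 0.0009/0.9991 = 9/9991.
Target odds = 49.
Need L⁵ ≥ 49 ÷ (9/9991) = 489559/9.
8⁵ = 32768 < 489559/9 ≤ 59049 = 9⁵, so L = 9.

9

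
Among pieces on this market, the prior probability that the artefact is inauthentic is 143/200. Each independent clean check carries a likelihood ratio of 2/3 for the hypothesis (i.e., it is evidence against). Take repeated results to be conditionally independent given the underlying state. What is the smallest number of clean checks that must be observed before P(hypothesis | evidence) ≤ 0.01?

14

Prior odds: 0.715 ÷ 0.285 = 143/57.
Likelihood ratio per clean check = 2/3.
Target posterior odds = 0.01/0.99 = 1/99.
Need (143/57) × (2/3)ⁿ ≤ 1/99, i.e. (2/3)ⁿ ≤ 19/4719.
(2/3)¹³ = 8192/1594323 is still above 19/4719 but (2/3)¹⁴ = 16384/4782969 is at or below it, so n = 14.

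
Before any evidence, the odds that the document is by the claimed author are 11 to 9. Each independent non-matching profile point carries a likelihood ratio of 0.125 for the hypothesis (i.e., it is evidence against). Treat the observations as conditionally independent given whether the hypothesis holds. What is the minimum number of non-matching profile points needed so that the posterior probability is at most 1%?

3

Prior odds = 11/9.
Likelihood ratio per non-matching profile point = 0.125.
Target odds: 0.01 ÷ 0.99 = 1/99.
Need (11/9) × 0.125ⁿ ≤ 1/99, i.e. 0.125ⁿ ≤ 1/121.
0.125² = 0.015625 is still above 1/121 but 0.125³ = 0.001953125 is at or below it, so n = 3.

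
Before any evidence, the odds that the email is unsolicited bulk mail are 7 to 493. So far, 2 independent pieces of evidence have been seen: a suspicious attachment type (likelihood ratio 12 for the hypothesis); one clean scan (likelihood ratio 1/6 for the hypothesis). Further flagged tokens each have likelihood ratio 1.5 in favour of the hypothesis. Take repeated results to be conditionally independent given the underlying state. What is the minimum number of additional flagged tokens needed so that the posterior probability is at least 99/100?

Prior odds = 7/493.
Combined Bayes factor of the evidence already in hand = 12 × (1/6) = 2.
Odds after that evidence = (7/493) × 2 = 14/493.
Target odds = 0.99/0.01 = 99.
Need 1.5ⁿ ≥ 99 ÷ (14/493) = 48807/14.
1.5²⁰ ≈3325.26 falls short of 48807/14 but 1.5²¹ ≈4987.89 reaches it, so n = 21.

21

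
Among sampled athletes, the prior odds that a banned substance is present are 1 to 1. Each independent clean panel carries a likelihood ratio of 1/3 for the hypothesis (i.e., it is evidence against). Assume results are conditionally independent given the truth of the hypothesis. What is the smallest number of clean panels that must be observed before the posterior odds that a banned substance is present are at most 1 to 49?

Prior odds = 1.
Likelihood ratio per clean panel = 1/3.
Target odds = 1/49.
Need 1 × (1/3)ⁿ ≤ 1/49, i.e. (1/3)ⁿ ≤ 1/49.
(1/3)³ = 1/27 is still above 1/49 but (1/3)⁴ = 1/81 is at or below it, so n = 4.

4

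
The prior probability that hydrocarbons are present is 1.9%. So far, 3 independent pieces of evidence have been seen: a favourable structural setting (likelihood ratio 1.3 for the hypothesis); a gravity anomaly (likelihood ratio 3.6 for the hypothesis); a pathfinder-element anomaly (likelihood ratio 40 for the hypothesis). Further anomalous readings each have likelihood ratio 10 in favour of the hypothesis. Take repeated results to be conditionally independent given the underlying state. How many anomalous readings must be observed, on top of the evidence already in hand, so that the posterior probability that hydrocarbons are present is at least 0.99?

Prior odds = 0.019/0.981 = 19/981.
Combined Bayes factor of the evidence already in hand = 1.3 × 3.6 × 40 = 187.2.
Odds after that evidence = (19/981) × 187.2 = 1976/545.
Target odds = 0.99/0.01 = 99.
Need 10ⁿ ≥ 99 ÷ (1976/545) = 53955/1976.
10¹ = 10 falls short of 53955/1976 but 10² = 100 reaches it, so n = 2.

2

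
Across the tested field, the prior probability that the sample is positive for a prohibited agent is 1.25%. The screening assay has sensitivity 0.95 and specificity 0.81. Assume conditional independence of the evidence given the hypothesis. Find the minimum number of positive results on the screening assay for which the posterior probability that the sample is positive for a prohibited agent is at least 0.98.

Prior odds = 0.0125/0.9875 = 1/79.
False-positive rate = 1 − 0.81 = 0.19; likelihood ratio of a positive = 0.95/0.19 = 5.
Target odds: 0.98 ÷ 0.02 = 49.
Require 5ⁿ ≥ 49 ÷ (1/79) = 3871.
5⁵ = 3125 falls short of 3871 but 5⁶ = 15625 reaches it, so n = 6.

6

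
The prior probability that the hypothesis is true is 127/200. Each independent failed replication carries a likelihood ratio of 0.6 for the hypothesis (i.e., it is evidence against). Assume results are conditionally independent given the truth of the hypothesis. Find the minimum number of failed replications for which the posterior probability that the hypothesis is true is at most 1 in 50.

Prior odds = 0.635/0.365 = 127/73.
Likelihood ratio per failed replication = 0.6.
Target posterior odds = 0.02/0.98 = 1/49.
Need (127/73) × 0.6ⁿ ≤ 1/49, i.e. 0.6ⁿ ≤ 73/6223.
0.6⁸ = 6561/390625 is still above 73/6223 but 0.6⁹ = 19683/1953125 is at or below it, so n = 9.

9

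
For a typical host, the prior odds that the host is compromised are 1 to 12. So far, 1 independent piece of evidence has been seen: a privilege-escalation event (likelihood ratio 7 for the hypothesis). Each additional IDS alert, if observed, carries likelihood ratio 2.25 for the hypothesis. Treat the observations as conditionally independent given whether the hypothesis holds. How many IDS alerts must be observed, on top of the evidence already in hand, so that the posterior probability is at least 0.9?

4

Prior odds = 1/12.
Bayes factor of the evidence already in hand = 7.
Odds after that evidence = (1/12) × 7 = 7/12.
Target odds = 0.9/0.1 = 9.
Need 2.25ⁿ ≥ 9 ÷ (7/12) = 108/7.
2.25³ = 11.390625 falls short of 108/7 but 2.25⁴ = 25.62890625 reaches it, so n = 4.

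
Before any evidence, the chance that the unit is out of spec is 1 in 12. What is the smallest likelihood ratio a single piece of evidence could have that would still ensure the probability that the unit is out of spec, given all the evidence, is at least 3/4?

Prior odds = (1/12)/(11/12) = 1/11.
Target odds = 0.75/0.25 = 3.
Required Bayes factor = 3 ÷ (1/11) = 33.

33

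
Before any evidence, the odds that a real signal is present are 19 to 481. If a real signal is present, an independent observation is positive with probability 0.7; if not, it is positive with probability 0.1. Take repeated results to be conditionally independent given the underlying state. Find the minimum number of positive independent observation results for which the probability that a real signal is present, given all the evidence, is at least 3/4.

Prior odds = 19/481.
Likelihood ratio of a positive = 0.7/0.1 = 7.
Target posterior odds = 0.75/0.25 = 3.
Require 7ⁿ ≥ 3 ÷ (19/481) = 1443/19.
7² = 49 falls short of 1443/19 but 7³ = 343 reaches it, so n = 3.

3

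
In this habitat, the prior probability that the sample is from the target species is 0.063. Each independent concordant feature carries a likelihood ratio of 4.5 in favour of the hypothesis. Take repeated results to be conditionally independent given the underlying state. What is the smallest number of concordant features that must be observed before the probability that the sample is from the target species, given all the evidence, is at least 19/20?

4

Prior odds = 0.063/0.937 = 63/937.
Likelihood ratio per concordant feature = 4.5.
Target odds: 0.95 ÷ 0.05 = 19.
Require 4.5ⁿ ≥ 19 ÷ (63/937) = 17803/63.
4.5³ = 91.125 falls short of 17803/63 but 4.5⁴ = 410.0625 reaches it, so n = 4.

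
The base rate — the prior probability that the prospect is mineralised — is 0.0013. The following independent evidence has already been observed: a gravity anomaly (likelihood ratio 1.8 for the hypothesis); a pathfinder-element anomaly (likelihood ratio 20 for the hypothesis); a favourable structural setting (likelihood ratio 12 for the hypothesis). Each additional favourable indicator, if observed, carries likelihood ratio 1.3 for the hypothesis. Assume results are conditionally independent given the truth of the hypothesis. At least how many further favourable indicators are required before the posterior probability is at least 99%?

20

Prior odds = 0.0013/0.9987 = 13/9987.
Combined Bayes factor of the evidence already in hand = 1.8 × 20 × 12 = 432.
Odds after that evidence = (13/9987) × 432 = 1872/3329.
Target odds = 0.99/0.01 = 99.
Need 1.3ⁿ ≥ 99 ÷ (1872/3329) = 36619/208.
1.3¹⁹ ≈146.192 falls short of 36619/208 but 1.3²⁰ ≈190.05 reaches it, so n = 20.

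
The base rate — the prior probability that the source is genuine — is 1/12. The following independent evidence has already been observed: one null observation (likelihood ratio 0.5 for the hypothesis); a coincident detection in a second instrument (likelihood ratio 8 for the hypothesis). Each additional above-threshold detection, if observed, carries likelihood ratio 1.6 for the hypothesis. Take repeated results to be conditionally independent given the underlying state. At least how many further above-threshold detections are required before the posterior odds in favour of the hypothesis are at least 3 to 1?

Prior odds = (1/12)/(11/12) = 1/11.
Combined Bayes factor of the evidence already in hand = 0.5 × 8 = 4.
Odds after that evidence = (1/11) × 4 = 4/11.
Target odds = 3.
Need 1.6ⁿ ≥ 3 ÷ (4/11) = 8.25.
1.6⁴ = 6.5536 falls short of 8.25 but 1.6⁵ = 10.48576 reaches it, so n = 5.

5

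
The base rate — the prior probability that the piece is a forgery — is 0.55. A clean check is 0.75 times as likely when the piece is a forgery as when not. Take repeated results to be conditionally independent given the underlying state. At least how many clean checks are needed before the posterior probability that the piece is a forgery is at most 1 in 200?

Prior odds = 0.55/0.45 = 11/9.
Likelihood ratio per clean check = 0.75.
Target posterior odds = 0.005/0.995 = 1/199.
Require 0.75ⁿ ≤ 1/199 ÷ (11/9) = 9/2189.
0.75¹⁹ ≈0.00422828 is still above 9/2189 but 0.75²⁰ ≈0.00317121 is at or below it, so n = 20.

20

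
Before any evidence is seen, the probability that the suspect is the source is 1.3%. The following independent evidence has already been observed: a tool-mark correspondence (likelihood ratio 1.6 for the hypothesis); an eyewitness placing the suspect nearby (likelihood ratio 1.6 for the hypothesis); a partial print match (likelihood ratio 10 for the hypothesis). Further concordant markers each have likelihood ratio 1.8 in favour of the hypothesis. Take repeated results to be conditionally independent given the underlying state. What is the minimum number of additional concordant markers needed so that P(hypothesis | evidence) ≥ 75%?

4

Prior odds = 0.013/0.987 = 13/987.
Combined Bayes factor of the evidence already in hand = 1.6 × 1.6 × 10 = 25.6.
Odds after that evidence = (13/987) × 25.6 = 1664/4935.
Target odds = 0.75/0.25 = 3.
Need 1.8ⁿ ≥ 3 ÷ (1664/4935) = 14805/1664.
1.8³ = 5.832 falls short of 14805/1664 but 1.8⁴ = 10.4976 reaches it, so n = 4.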